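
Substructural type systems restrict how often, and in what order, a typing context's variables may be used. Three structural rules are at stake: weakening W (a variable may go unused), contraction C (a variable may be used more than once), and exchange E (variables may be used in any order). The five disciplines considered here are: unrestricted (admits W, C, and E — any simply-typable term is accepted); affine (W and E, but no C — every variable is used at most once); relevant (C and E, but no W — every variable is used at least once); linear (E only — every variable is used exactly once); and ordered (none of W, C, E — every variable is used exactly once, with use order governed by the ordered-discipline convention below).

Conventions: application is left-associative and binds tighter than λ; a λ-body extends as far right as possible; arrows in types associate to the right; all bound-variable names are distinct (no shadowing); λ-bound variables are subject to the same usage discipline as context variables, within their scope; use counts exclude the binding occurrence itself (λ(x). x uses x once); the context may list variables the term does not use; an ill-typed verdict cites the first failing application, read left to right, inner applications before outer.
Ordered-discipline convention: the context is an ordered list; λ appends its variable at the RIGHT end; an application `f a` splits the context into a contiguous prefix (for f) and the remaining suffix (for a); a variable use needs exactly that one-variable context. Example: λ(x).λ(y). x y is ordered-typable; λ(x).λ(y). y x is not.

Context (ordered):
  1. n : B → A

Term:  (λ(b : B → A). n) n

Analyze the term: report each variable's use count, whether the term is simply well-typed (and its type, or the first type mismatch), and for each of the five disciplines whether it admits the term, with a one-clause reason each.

use counts: n ×2, b (λ-bound) ×0
order of uses: n, n
typing: well-typed — term : B → A
ordered: ✗, needs contraction — n ×2; needs weakening: b unused
linear: ✗, needs contraction — n ×2; needs weakening: b unused
affine: ✗, needs contraction — n ×2
relevant: ✗, needs weakening: b unused
unrestricted: ✓, simply typable at B → A; W, C, E all held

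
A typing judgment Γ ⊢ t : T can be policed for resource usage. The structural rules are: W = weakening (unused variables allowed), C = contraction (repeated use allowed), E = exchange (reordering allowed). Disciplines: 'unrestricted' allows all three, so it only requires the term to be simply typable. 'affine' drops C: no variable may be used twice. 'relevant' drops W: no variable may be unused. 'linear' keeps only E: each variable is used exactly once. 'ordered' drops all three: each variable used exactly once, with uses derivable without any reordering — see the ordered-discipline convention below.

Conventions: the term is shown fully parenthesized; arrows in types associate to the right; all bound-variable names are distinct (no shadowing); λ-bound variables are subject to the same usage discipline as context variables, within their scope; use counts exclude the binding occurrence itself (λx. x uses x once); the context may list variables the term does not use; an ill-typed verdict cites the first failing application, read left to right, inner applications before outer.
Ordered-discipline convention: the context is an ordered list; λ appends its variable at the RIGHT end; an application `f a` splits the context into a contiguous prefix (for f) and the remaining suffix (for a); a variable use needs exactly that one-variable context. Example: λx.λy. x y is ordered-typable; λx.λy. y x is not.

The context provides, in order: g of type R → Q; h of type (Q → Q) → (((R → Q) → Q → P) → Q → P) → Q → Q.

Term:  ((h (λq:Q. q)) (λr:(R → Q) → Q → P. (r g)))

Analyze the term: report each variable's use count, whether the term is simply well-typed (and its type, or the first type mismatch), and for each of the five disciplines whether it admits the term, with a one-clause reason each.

counts: g ×1, h ×1, q [bound] ×1, r [bound] ×1
use order (left to right): h, q, r, g
typing: the term checks, with type Q → Q
ordered ✗ (no ordered split (uses run h, q, r, g))
linear ✓ (exactly-once usage across g, h, q, r)
affine ✓ (at most one use each (g, h, q, r))
relevant ✓ (none of g, h, q, r goes unused)
unrestricted ✓ (simply typable at Q → Q; W, C, E all held)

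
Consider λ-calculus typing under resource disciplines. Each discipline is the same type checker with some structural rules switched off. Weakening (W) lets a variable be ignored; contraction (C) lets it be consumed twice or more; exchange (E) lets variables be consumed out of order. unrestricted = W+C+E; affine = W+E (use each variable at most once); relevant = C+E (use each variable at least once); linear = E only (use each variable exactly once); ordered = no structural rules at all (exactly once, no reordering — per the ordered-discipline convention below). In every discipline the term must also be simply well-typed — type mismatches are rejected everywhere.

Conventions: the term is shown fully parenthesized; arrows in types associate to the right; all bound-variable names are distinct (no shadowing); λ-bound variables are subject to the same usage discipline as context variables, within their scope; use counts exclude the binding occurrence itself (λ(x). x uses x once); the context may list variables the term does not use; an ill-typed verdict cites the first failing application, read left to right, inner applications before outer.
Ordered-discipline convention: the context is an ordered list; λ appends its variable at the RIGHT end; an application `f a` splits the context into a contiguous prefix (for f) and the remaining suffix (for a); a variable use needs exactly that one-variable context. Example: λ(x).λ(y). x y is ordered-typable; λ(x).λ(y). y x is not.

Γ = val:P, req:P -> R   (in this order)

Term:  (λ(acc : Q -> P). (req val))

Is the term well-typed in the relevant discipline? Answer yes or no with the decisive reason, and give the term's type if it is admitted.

no — acc left unused
variable uses: val=1, req=1, acc (λ-bound)=0
order of uses: req, val
typing: well-typed at (Q -> P) -> R
per-discipline verdicts: ordered ✗ | linear ✗ | affine ✓ | relevant ✗ | unrestricted ✓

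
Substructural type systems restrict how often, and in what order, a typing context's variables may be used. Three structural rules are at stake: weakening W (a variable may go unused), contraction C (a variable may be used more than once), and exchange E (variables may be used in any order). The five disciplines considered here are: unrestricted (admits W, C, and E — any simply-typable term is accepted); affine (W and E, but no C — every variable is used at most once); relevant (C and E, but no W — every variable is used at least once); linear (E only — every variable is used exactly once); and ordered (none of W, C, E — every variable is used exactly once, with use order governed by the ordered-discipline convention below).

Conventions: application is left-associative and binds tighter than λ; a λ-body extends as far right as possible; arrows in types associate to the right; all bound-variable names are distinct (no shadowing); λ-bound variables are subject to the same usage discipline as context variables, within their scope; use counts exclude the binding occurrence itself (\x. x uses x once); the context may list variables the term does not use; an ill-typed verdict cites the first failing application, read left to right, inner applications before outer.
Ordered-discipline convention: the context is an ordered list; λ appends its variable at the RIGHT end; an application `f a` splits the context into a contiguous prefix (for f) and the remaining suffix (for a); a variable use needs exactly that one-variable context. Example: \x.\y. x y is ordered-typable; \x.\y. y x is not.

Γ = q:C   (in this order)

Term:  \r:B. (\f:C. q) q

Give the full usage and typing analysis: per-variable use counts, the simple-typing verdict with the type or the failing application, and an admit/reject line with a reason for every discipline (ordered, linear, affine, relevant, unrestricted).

use counts: q=2, r [bound]=0, f [bound]=0
order of uses: q, q
typing: well-typed — term : B -> C
ordered ✗ (uses contraction: q ×2; needs weakening: r, f unused)
linear ✗ (uses contraction: q ×2; needs weakening: r, f unused)
affine ✗ (uses contraction: q ×2)
relevant ✗ (needs weakening: r, f unused)
unrestricted ✓ (well-typed at B -> C; no restrictions here)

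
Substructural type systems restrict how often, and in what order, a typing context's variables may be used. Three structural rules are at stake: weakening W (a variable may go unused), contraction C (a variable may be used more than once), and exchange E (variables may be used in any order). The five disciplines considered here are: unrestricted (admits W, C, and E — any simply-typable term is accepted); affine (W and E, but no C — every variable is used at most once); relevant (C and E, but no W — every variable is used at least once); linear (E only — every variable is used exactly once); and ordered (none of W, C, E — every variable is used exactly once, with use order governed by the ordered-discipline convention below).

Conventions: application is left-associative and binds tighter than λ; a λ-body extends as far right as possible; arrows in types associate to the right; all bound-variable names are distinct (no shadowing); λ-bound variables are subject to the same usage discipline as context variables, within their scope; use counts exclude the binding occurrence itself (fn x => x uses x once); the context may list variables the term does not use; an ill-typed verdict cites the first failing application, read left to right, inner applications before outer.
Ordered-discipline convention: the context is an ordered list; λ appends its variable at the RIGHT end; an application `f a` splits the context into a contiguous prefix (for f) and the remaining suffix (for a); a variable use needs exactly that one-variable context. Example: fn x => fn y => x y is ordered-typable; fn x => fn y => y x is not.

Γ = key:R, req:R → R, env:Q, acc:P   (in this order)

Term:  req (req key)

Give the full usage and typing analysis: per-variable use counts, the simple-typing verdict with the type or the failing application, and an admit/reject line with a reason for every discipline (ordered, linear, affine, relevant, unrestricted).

usage: key: 1, req: 2, env: 0, acc: 0
left-to-right use order: req, req, key
typing: well-typed — term : R
ordered ✗ (req ×2 used more than once (contraction); env, acc left unused)
linear ✗ (req ×2 used more than once (contraction); env, acc left unused)
affine ✗ (req ×2 used more than once (contraction))
relevant ✗ (env, acc left unused)
unrestricted ✓ (type-checks (R) and nothing is barred)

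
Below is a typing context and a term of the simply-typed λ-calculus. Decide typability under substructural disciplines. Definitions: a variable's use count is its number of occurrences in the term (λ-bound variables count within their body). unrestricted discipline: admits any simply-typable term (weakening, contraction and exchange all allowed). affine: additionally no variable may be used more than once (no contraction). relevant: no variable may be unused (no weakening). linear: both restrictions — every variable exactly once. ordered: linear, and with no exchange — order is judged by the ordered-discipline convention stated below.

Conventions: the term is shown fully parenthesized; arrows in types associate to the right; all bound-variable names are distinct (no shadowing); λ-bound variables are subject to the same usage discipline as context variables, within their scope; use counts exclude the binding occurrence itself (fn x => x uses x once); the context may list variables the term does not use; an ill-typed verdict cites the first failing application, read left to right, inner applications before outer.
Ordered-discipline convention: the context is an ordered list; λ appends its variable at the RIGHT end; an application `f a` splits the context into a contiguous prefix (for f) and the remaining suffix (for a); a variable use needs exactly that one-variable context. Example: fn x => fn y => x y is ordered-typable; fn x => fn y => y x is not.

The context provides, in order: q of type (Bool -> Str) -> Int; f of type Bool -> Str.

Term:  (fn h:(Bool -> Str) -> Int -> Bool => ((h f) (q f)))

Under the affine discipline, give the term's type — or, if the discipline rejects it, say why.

not well-typed under affine — uses contraction: f ×2
variable uses: q=1; f=2; h (bound)=1
use order (left to right): h, f, q, f
typing: ✓ — ((Bool -> Str) -> Int -> Bool) -> Bool
all disciplines: ordered ✗; linear ✗; affine ✗; relevant ✓; unrestricted ✓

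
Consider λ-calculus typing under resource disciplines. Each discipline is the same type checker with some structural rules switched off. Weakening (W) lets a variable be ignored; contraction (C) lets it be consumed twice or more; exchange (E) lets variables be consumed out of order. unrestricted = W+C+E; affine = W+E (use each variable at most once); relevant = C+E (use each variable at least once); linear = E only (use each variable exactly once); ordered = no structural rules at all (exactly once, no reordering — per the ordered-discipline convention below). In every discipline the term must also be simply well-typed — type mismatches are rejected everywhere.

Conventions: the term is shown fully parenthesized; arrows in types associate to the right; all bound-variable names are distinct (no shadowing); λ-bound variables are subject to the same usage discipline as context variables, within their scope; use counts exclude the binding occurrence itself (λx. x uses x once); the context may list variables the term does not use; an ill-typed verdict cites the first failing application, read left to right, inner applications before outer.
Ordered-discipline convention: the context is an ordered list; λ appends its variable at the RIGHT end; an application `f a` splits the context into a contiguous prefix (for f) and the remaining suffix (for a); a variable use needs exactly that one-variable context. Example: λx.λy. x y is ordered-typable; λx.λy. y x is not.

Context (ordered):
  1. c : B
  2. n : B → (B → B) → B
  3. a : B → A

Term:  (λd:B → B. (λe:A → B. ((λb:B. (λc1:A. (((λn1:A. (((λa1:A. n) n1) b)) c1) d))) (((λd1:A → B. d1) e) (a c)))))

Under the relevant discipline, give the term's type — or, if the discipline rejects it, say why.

not well-typed under relevant — unused: a1 — weakening required
counts: c=1; n=1; a=1; d [bound]=1; e [bound]=1; b [bound]=1; c1 [bound]=1; n1 [bound]=1; a1 [bound]=0; d1 [bound]=1
use order (left to right): n, n1, b, c1, d, d1, e, a, c
typing: the term checks, with type (B → B) → (A → B) → A → B
across the five disciplines: ordered ✗; linear ✗; affine ✓; relevant ✗; unrestricted ✓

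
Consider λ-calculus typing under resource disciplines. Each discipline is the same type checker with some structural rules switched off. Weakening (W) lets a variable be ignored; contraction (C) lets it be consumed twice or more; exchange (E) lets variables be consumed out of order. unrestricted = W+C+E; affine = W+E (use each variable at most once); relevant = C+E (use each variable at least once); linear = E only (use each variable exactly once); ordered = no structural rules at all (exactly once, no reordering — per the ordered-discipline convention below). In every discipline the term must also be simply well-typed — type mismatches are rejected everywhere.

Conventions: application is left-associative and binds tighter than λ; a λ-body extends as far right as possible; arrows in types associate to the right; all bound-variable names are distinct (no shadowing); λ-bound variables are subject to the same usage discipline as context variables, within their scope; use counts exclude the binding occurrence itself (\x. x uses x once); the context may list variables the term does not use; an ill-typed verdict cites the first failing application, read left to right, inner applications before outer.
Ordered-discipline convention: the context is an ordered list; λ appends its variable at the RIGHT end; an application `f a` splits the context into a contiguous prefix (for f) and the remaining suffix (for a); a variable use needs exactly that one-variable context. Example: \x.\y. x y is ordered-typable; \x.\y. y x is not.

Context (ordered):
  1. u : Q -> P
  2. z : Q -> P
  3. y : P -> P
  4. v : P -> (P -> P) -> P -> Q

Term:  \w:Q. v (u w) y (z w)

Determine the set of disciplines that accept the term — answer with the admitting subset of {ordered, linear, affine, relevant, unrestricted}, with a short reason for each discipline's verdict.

admitted in: relevant, unrestricted
variable uses: u=1; z=1; y=1; v=1; w (λ-bound)=2
left-to-right use order: v, u, w, y, z, w
typing: well-typed at Q -> Q
ordered: ✗, uses contraction: w ×2
linear: ✗, uses contraction: w ×2
affine: ✗, uses contraction: w ×2
relevant: ✓, u, z, y, v, w: all used, weakening unneeded
unrestricted: ✓, simply typable at Q -> Q; W, C, E all held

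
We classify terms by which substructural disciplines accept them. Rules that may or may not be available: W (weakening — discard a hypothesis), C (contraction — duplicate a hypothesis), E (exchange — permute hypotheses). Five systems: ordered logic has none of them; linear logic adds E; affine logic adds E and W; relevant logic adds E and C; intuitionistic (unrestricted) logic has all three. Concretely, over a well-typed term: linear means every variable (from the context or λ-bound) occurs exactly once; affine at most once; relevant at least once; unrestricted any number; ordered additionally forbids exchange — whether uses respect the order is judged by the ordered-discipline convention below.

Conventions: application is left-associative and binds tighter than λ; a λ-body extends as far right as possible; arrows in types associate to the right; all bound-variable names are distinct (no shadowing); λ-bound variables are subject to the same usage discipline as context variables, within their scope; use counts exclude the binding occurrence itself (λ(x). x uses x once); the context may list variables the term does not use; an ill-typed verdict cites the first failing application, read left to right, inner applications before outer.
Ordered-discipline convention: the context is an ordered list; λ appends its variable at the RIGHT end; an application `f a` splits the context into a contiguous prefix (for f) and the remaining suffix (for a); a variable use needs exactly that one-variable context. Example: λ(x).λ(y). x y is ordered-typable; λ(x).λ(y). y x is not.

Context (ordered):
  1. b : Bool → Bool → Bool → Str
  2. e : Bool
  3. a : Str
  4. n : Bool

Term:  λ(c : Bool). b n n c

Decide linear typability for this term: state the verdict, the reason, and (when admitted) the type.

no — uses contraction: n ×2; needs weakening: e, a unused
variable uses: b: 1×, e: 0×, a: 0×, n: 2×, c (λ-bound): 1×
use order (left to right): b, n, n, c
typing: ✓ — Bool → Str
all disciplines: ordered ✗, linear ✗, affine ✗, relevant ✗, unrestricted ✓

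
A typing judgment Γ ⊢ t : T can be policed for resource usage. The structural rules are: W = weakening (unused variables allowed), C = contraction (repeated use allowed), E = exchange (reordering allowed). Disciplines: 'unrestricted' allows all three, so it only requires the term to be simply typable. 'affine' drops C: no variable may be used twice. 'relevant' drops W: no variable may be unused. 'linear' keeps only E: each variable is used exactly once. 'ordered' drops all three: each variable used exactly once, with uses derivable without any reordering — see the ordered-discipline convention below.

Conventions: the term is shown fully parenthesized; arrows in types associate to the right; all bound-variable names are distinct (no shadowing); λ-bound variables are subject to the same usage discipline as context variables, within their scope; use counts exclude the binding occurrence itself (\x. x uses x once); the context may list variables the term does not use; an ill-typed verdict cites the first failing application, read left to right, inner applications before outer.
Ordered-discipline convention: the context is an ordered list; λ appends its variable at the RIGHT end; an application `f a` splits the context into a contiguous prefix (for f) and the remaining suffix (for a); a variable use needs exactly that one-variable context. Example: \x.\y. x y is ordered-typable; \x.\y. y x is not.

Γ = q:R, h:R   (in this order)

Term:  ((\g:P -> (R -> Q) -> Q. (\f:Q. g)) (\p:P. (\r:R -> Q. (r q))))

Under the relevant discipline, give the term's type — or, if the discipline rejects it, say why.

not well-typed under relevant — h, f, p left unused
use counts: q=1, h=0, g [bound]=1, f [bound]=0, p [bound]=0, r [bound]=1
order of uses: g, r, q
typing: ✓ — Q -> P -> (R -> Q) -> Q
across the five disciplines: ordered ✗ · linear ✗ · affine ✓ · relevant ✗ · unrestricted ✓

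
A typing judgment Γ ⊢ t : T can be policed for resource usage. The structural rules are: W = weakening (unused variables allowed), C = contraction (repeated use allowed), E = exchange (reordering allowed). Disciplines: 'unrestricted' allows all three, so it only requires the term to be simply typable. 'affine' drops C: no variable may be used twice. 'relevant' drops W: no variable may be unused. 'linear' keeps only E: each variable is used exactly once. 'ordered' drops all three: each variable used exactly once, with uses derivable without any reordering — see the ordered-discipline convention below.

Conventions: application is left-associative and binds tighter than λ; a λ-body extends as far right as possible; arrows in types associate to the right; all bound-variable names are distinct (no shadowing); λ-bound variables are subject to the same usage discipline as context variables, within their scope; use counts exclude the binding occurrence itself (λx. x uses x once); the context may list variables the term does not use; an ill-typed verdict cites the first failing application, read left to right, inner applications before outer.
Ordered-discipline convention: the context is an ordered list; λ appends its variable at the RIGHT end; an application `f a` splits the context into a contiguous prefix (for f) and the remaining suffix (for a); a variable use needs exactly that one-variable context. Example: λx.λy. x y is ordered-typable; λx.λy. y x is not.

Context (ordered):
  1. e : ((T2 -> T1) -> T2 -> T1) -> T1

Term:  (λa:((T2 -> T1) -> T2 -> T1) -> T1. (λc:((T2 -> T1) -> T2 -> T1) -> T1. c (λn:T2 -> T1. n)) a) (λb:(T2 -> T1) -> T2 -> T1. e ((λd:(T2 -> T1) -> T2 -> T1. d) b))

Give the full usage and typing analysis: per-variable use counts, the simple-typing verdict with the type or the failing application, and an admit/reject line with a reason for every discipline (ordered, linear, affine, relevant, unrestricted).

use counts: e: 1, a (λ-bound): 1, c (λ-bound): 1, n (λ-bound): 1, b (λ-bound): 1, d (λ-bound): 1
order of uses: c, n, a, e, d, b
typing: ✓ — T1
ordered ✓ (e, a, c, n, b, d once each; derivable with no W/C/E)
linear ✓ (each of e, a, c, n, b, d used exactly once)
affine ✓ (no duplicate uses among e, a, c, n, b, d)
relevant ✓ (every one of e, a, c, n, b, d appears)
unrestricted ✓ (well-typed at T1; no restrictions here)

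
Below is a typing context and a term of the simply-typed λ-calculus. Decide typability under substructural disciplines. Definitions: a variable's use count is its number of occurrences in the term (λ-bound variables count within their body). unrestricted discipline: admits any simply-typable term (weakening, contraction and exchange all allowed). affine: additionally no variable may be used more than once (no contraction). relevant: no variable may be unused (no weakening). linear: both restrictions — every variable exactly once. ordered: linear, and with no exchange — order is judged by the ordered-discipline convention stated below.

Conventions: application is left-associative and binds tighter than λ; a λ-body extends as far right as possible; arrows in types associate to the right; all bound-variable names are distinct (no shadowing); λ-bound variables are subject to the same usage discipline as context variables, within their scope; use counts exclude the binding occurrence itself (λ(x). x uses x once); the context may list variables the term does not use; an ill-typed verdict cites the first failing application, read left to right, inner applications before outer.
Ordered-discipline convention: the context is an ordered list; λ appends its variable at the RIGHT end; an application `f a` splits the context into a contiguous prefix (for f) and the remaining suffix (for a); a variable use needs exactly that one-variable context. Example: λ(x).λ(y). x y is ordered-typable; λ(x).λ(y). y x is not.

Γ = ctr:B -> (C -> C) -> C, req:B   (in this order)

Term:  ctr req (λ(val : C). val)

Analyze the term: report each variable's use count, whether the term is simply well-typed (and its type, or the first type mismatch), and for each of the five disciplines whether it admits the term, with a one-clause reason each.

usage: ctr ×1, req ×1, val [bound] ×1
uses in reading order: ctr, req, val
typing: ✓ — C
ordered ✓ (ctr, req, val once each; derivable with no W/C/E)
linear ✓ (single use per variable (ctr, req, val))
affine ✓ (ctr, req, val: no repeats, contraction unneeded)
relevant ✓ (every one of ctr, req, val appears)
unrestricted ✓ (simply typable at C; W, C, E all held)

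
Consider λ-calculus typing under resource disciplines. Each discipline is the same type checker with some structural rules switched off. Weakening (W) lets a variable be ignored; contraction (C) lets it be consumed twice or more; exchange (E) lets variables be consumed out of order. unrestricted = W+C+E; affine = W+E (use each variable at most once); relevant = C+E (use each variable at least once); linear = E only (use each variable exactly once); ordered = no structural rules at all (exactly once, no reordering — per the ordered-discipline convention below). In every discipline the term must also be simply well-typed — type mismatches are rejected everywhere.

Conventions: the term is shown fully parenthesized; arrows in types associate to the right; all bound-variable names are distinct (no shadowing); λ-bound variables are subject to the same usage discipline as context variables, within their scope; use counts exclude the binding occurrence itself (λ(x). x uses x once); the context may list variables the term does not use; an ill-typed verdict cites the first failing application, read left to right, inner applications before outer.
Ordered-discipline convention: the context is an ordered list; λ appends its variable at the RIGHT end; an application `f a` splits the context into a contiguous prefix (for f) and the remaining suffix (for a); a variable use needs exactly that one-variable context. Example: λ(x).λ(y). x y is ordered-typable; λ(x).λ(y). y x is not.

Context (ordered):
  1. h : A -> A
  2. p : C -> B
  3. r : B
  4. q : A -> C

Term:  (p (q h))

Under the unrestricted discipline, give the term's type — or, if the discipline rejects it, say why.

not well-typed under unrestricted — not simply typable
variable uses: h: 1, p: 1, r: 0, q: 1
left-to-right use order: p, q, h
typing: ill-typed: an application expects A but receives A -> A
all disciplines: ordered ✗; linear ✗; affine ✗; relevant ✗; unrestricted ✗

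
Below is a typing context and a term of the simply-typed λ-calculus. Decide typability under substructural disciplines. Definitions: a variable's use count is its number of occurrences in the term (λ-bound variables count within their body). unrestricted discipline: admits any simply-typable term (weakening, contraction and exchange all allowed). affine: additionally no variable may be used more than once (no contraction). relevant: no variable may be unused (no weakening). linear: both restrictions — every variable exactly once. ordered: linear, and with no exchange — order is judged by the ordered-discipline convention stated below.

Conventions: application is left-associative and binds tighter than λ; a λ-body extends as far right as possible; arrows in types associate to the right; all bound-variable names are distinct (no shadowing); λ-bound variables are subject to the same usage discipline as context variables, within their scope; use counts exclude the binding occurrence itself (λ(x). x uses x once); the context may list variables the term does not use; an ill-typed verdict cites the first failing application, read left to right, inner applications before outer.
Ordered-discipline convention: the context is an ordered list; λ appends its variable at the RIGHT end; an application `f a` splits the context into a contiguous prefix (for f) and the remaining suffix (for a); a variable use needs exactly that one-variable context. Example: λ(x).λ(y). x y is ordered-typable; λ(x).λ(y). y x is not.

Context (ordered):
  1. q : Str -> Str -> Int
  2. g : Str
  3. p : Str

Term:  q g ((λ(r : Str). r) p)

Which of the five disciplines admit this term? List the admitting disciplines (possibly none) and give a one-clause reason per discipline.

admitted in: ordered, linear, affine, relevant, unrestricted
usage: q=1, g=1, p=1, r (λ-bound)=1
use order (left to right): q, g, r, p
typing: the term checks, with type Int
ordered: ✓, one use each (q, g, p, r); ordered split holds
linear: ✓, q, g, p, r: one use apiece
affine: ✓, none of q, g, p, r used more than once
relevant: ✓, every one of q, g, p, r appears
unrestricted: ✓, simply typable at Int; W, C, E all held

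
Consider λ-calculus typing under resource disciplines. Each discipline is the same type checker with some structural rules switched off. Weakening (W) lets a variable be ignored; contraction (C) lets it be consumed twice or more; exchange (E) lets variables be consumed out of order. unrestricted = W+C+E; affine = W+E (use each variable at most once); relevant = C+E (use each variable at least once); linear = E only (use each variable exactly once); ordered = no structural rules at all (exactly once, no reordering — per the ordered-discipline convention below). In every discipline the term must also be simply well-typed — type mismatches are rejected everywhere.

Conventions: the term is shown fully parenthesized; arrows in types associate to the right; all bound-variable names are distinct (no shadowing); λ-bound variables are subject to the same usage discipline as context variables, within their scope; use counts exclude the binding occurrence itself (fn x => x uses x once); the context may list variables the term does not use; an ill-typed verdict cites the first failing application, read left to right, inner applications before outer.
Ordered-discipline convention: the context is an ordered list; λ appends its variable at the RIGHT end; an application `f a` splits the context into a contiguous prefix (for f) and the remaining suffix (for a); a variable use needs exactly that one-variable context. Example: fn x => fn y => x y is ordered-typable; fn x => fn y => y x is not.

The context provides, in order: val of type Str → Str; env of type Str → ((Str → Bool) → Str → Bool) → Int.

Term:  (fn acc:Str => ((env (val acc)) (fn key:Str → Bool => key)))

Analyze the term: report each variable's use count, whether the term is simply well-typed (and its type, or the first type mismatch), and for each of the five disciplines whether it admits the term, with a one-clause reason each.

use counts: val: 1×; env: 1×; acc (bound): 1×; key (bound): 1×
use order (left to right): env, val, acc, key
typing: well-typed — term : Str → Int
ordered: ✗ — no contiguous prefix/suffix split fits env, val, acc, key
linear: ✓ — each of val, env, acc, key used exactly once
affine: ✓ — at most one use each (val, env, acc, key)
relevant: ✓ — none of val, env, acc, key goes unused
unrestricted: ✓ — type-checks (Str → Int) and nothing is barred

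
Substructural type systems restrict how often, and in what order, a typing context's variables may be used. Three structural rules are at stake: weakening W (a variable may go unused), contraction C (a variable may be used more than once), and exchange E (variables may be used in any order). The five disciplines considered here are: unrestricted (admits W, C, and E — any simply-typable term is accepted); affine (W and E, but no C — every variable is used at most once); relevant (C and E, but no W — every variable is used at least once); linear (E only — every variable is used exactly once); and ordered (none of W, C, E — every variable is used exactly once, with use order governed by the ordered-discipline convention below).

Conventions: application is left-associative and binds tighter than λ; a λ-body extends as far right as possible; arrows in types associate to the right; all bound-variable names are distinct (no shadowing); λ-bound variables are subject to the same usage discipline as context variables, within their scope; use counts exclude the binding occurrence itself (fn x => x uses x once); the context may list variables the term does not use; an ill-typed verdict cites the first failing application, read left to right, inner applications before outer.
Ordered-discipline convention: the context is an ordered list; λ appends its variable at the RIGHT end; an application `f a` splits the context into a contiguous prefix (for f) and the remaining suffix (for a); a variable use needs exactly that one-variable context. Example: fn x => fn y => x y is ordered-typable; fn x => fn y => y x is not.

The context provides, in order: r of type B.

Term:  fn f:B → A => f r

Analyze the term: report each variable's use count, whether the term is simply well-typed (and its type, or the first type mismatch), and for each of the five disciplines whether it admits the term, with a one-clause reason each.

use counts: r: 1×; f (λ-bound): 1×
order of uses: f, r
typing: the term checks, with type (B → A) → A
ordered: ✗, no contiguous prefix/suffix split fits f, r
linear: ✓, exactly-once usage across r, f
affine: ✓, r, f: no repeats, contraction unneeded
relevant: ✓, every one of r, f appears
unrestricted: ✓, simply typable at (B → A) → A; W, C, E all held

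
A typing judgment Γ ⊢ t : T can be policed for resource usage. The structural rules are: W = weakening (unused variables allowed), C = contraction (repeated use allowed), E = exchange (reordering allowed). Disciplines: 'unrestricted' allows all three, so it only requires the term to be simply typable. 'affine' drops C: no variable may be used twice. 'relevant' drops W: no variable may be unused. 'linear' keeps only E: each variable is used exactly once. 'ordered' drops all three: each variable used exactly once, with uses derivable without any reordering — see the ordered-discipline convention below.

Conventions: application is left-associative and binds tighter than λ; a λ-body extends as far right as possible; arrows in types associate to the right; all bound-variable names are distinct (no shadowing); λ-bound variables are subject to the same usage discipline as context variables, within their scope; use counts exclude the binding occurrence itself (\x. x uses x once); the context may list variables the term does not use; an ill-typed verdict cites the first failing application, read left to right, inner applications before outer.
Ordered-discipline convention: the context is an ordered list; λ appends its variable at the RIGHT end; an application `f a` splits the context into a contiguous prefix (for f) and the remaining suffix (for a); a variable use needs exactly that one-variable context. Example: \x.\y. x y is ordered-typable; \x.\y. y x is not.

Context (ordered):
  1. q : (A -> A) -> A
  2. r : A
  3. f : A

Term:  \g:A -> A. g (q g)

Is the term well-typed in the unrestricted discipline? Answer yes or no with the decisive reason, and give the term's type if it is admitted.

yes — well-typed at (A -> A) -> A; no restrictions here; term : (A -> A) -> A
use counts: q ×1; r ×0; f ×0; g [bound] ×2
order of uses: g, q, g
typing: the term checks, with type (A -> A) -> A
per-discipline verdicts: ordered ✗ · linear ✗ · affine ✗ · relevant ✗ · unrestricted ✓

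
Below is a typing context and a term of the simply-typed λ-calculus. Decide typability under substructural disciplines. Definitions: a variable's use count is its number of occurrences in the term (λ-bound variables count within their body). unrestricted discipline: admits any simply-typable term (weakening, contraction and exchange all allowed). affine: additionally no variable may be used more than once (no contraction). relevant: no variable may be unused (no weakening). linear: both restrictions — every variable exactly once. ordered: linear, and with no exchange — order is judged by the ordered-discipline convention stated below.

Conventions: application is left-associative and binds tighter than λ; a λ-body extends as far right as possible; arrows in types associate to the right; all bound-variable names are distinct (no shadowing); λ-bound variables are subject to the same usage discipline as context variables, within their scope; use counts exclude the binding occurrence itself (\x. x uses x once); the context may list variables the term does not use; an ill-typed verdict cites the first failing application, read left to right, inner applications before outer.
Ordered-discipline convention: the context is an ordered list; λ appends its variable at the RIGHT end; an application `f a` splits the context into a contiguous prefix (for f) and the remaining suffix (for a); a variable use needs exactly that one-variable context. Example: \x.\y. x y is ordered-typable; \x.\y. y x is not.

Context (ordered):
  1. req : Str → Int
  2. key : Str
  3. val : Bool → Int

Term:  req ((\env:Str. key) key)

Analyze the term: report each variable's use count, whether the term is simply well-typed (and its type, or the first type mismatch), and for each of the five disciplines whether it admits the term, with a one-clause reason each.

counts: req: 1, key: 2, val: 0, env (λ-bound): 0
use order (left to right): req, key, key
typing: well-typed — term : Int
ordered ✗ (key ×2 used more than once (contraction); unused: val, env — weakening required)
linear ✗ (key ×2 used more than once (contraction); unused: val, env — weakening required)
affine ✗ (key ×2 used more than once (contraction))
relevant ✗ (unused: val, env — weakening required)
unrestricted ✓ (well-typed at Int; no restrictions here)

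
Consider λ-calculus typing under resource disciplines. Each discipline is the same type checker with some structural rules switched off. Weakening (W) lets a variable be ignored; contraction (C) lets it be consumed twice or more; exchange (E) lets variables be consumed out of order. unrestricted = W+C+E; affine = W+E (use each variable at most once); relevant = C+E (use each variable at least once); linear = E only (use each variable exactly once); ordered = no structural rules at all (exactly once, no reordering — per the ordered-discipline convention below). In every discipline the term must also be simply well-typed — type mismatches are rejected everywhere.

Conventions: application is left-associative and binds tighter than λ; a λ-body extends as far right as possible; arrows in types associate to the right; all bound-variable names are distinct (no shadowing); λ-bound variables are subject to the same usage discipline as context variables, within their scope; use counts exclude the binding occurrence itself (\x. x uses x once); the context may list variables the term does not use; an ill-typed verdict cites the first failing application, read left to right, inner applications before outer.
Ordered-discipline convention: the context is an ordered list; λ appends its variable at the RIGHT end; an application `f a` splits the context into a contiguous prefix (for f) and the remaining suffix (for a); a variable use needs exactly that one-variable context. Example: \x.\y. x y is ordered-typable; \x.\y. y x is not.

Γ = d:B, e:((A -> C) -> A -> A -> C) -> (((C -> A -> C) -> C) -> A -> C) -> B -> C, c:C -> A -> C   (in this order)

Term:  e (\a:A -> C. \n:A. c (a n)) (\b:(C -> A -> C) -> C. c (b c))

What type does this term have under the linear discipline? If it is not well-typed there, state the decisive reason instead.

not well-typed under linear — c ×3 used more than once (contraction); d never used (weakening)
counts: d=0; e=1; c=3; a (λ-bound)=1; n (λ-bound)=1; b (λ-bound)=1
order of uses: e, c, a, n, c, b, c
typing: well-typed at B -> C
across the five disciplines: ordered ✗; linear ✗; affine ✗; relevant ✗; unrestricted ✓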